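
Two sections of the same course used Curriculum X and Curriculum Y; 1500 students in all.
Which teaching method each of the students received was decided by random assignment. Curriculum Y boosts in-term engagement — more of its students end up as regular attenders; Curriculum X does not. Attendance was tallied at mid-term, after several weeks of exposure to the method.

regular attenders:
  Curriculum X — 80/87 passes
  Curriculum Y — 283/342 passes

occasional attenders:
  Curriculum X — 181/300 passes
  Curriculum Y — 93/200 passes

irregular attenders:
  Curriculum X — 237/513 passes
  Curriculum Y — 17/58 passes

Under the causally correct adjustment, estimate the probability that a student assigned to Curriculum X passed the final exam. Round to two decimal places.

The stratified and pooled comparisons disagree (Curriculum X wins within each mid-term attendance; Curriculum Y wins overall), so the answer turns on the causal role of mid-term attendance.
The distribution of mid-term attendance is itself part of what the teaching method does — it is an intermediate outcome. Holding it fixed would remove that part of the effect; the total effect is the pooled difference.
So P(outcome | do(Curriculum X)) is just the pooled rate for Curriculum X: 498/900 = 0.553.

0.55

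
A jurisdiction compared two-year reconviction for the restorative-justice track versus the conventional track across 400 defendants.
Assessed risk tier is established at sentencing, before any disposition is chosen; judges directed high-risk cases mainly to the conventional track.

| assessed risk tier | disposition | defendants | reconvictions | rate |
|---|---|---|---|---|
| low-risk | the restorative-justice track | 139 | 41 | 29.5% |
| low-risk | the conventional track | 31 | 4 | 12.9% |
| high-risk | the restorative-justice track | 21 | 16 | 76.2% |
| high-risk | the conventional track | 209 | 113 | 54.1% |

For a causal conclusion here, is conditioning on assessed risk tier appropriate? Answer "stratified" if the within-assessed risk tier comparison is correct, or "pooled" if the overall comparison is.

stratified

The imbalance in assessed risk tier arose from how defendants were allocated, not from anything the disposition did; and assessed risk tier independently affects the outcome. The pooled gap is confounded — condition on assessed risk tier.
Within each level — low-risk: 29.5% vs 12.9%; high-risk: 76.2% vs 54.1% — the conventional track is lower every time.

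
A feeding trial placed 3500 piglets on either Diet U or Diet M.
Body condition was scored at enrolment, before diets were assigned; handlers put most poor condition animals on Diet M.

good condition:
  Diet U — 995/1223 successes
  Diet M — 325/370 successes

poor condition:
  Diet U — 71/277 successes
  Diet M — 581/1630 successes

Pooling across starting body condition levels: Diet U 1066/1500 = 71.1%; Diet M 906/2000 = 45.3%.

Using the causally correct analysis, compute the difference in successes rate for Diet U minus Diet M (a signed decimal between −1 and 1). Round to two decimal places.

Within every starting body condition level Diet M has the higher rate, yet pooled Diet U does — Simpson's reversal.
The imbalance in starting body condition arose from how piglets were allocated, not from anything the diet did; and starting body condition independently affects the outcome. The pooled gap is confounded — condition on starting body condition.
Adjusting over the population distribution of starting body condition: 0.455·(0.814−0.878) + 0.545·(0.256−0.356) = -0.084.

-0.08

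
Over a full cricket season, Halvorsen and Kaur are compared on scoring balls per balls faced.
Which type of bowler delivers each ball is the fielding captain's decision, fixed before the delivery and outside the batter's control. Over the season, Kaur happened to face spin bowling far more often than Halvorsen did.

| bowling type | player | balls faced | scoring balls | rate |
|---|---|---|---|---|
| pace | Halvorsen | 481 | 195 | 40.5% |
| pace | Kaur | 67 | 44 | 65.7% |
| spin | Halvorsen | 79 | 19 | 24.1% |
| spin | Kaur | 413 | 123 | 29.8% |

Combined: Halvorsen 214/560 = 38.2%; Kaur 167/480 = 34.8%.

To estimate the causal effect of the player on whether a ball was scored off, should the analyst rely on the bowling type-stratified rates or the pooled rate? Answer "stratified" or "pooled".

stratified

Bowling type is set before the player has any effect — it is not caused by the player — and it independently drives the outcome. That makes it a confounder, so the causal comparison is within bowling type levels.
Within each level — pace: 40.5% vs 65.7%; spin: 24.1% vs 29.8% — Kaur is higher every time.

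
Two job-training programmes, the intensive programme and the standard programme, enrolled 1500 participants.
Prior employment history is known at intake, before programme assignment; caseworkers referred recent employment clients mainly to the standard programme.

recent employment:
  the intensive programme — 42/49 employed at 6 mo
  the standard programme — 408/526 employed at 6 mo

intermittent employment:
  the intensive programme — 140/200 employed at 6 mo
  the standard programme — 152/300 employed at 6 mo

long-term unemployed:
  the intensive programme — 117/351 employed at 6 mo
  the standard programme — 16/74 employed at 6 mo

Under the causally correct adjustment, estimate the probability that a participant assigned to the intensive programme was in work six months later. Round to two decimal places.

Since prior employment history is a pre-existing factor (not a product of the programme) and it affects the outcome on its own, it is a confounder. The stratified rates, not the pooled rate, identify the causal effect.
Standardising the intensive programme to the population prior employment history mix: 0.383·42/49 + 0.333·140/200 + 0.283·117/351 = 0.656.

0.66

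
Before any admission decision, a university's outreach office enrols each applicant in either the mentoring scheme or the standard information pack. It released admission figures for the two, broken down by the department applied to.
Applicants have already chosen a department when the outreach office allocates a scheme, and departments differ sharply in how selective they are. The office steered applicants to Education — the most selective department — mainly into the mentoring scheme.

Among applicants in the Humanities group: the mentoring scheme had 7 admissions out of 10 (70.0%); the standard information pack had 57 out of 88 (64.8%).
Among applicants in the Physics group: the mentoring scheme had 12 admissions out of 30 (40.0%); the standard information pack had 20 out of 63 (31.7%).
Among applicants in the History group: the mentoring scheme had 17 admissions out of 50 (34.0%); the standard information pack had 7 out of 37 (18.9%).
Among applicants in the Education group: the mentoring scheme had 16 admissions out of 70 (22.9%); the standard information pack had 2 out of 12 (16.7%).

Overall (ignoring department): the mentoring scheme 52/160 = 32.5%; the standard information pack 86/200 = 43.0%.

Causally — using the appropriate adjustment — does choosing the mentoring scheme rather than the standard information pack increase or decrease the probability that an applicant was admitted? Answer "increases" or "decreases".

increases

Since department is a pre-existing factor (not a product of the outreach scheme) and it affects the outcome on its own, it is a confounder. The stratified rates, not the pooled rate, identify the causal effect.
Within each level — Humanities: 70.0% vs 64.8%; Physics: 40.0% vs 31.7%; History: 34.0% vs 18.9%; Education: 22.9% vs 16.7% — the mentoring scheme is higher every time.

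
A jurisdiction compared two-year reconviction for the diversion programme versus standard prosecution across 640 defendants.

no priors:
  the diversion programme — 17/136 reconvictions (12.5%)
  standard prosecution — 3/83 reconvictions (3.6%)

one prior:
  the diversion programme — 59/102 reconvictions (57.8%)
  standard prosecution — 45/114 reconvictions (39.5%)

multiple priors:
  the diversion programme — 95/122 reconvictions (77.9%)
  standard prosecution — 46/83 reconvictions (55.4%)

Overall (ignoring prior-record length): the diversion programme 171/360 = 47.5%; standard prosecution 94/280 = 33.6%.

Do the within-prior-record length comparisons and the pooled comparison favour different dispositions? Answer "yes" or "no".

Within each prior-record length level (no priors 12.5% vs 3.6%; one prior 57.8% vs 39.5%; multiple priors 77.9% vs 55.4%), standard prosecution has the lower rate every time. Pooled: 47.5% vs 33.6% — standard prosecution has the lower rate overall. They agree.

no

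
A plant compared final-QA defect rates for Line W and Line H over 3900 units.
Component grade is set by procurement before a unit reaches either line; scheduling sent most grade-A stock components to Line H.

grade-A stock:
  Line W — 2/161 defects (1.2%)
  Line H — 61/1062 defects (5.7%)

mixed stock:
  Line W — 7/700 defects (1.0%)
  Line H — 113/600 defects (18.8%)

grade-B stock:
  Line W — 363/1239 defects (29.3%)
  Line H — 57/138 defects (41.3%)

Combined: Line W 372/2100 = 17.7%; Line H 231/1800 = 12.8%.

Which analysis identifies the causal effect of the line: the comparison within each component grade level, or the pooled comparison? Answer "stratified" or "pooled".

stratified

Component grade is set before the line has any effect — it is not caused by the line — and it independently drives the outcome. That makes it a confounder, so the causal comparison is within component grade levels.
Within each level — grade-A stock: 1.2% vs 5.7%; mixed stock: 1.0% vs 18.8%; grade-B stock: 29.3% vs 41.3% — Line W is lower every time.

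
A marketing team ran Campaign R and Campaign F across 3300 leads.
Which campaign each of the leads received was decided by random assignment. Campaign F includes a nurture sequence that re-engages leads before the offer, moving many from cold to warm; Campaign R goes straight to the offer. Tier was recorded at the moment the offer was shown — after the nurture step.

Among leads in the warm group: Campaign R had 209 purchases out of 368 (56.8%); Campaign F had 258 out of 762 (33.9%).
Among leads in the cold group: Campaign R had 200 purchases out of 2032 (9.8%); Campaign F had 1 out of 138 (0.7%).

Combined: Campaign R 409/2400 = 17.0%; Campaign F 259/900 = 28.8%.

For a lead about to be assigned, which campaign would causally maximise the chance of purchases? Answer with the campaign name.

The distribution of engagement tier is itself part of what the campaign does — it is an intermediate outcome. Holding it fixed would remove that part of the effect; the total effect is the pooled difference.
Pooled: Campaign R 17.0% vs Campaign F 28.8%; Campaign F is higher overall.

Campaign F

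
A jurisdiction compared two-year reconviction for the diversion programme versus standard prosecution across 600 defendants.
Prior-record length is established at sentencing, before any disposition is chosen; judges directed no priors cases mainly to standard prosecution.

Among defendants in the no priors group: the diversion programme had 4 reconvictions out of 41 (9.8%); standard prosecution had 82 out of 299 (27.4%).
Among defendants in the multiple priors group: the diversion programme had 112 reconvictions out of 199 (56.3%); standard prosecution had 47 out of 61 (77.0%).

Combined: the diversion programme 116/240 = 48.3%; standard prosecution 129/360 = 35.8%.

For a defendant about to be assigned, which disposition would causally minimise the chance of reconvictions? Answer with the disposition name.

Prior-record length is set before the disposition has any effect — it is not caused by the disposition — and it independently drives the outcome. That makes it a confounder, so the causal comparison is within prior-record length levels.
Within each level — no priors: 9.8% vs 27.4%; multiple priors: 56.3% vs 77.0% — the diversion programme is lower every time.

the diversion programme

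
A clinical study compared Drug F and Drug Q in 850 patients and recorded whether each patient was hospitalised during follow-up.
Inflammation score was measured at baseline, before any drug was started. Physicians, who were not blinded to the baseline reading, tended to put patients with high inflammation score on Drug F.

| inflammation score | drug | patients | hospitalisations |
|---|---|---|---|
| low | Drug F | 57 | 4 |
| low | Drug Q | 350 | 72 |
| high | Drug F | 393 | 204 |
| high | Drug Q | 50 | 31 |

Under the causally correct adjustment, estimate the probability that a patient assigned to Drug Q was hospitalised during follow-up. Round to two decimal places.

0.42

Drug F is lower inside every inflammation score stratum but Drug Q is lower in aggregate. Whether to stratify depends on how inflammation score relates to the drug.
Inflammation score is set before the drug has any effect — it is not caused by the drug — and it independently drives the outcome. That makes it a confounder, so the causal comparison is within inflammation score levels.
Standardising Drug Q to the population inflammation score mix: 0.479·72/350 + 0.521·31/50 = 0.422.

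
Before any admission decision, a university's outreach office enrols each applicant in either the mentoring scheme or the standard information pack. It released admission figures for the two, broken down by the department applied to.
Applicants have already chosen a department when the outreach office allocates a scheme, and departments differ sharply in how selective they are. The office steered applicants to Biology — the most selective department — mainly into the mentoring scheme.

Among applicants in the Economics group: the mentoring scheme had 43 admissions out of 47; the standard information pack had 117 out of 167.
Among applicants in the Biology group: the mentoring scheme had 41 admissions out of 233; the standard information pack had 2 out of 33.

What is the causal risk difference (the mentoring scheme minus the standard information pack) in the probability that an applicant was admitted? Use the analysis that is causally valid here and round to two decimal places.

+0.16

The department-specific comparison favours the mentoring scheme throughout, but the pooled figures favour the standard information pack. The question is whether to condition on department.
Since department is a pre-existing factor (not a product of the outreach scheme) and it affects the outcome on its own, it is a confounder. The stratified rates, not the pooled rate, identify the causal effect.
Adjusting over the population distribution of department: 0.446·(0.915−0.701) + 0.554·(0.176−0.061) = +0.159.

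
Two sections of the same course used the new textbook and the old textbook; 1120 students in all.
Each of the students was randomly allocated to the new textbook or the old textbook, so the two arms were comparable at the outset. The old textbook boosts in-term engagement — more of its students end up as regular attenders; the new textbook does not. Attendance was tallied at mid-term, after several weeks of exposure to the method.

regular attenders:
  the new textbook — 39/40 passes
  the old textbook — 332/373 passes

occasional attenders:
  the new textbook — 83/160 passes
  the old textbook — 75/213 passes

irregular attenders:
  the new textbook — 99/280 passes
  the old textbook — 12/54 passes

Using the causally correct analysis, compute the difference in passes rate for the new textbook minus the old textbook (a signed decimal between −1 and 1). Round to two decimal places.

Stratifying would compare teaching methods among students the teaching methods themselves sorted into mid-term attendance groups — a form of selection on an intermediate. The unconditioned pooled rates give the total causal effect.
The causal difference is the pooled difference: 0.460 − 0.655 = -0.194.

-0.19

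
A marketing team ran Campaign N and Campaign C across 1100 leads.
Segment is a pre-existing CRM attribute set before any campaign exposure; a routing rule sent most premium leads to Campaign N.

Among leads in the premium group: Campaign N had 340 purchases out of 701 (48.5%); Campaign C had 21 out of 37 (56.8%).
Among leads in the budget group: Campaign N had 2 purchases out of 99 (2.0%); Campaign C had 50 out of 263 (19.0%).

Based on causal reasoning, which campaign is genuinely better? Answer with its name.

Campaign C

Customer segment satisfies the back-door criterion: it is not a descendant of the campaign, and it blocks the spurious path from campaign to outcome. Adjusting for it (i.e., using the within-customer segment rates) gives the causal effect.
Within each level — premium: 48.5% vs 56.8%; budget: 2.0% vs 19.0% — Campaign C is higher every time.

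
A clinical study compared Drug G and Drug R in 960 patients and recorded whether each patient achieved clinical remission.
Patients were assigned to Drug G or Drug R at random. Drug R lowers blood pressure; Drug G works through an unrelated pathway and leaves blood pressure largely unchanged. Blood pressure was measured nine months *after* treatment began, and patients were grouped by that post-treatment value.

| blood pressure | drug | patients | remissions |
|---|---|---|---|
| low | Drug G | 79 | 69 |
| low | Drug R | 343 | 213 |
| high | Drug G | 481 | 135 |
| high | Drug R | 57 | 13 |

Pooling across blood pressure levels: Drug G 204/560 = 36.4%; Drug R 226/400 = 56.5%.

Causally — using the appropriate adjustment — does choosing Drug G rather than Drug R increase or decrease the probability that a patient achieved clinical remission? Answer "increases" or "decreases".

Within every blood pressure level Drug G has the higher rate, yet pooled Drug R does — Simpson's reversal.
Because the drug influences blood pressure, blood pressure is a post-treatment mediator, not a confounder. Stratifying on it would bias the estimate; the causal effect is the crude pooled difference.
Pooled: Drug G 36.4% vs Drug R 56.5%; Drug R is higher overall.

decreases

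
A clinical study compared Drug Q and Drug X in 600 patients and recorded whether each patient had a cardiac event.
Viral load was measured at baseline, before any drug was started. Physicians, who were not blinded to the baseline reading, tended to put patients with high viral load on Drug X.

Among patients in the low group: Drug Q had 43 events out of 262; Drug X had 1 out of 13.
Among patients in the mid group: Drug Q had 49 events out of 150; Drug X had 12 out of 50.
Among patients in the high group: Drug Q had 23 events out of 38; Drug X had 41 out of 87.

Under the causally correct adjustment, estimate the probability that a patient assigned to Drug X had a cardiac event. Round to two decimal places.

0.21

The stratified and pooled comparisons disagree (Drug X wins within each viral load; Drug Q wins overall), so the answer turns on the causal role of viral load.
Viral load satisfies the back-door criterion: it is not a descendant of the drug, and it blocks the spurious path from drug to outcome. Adjusting for it (i.e., using the within-viral load rates) gives the causal effect.
Standardising Drug X to the population viral load mix: 0.458·1/13 + 0.333·12/50 + 0.208·41/87 = 0.213.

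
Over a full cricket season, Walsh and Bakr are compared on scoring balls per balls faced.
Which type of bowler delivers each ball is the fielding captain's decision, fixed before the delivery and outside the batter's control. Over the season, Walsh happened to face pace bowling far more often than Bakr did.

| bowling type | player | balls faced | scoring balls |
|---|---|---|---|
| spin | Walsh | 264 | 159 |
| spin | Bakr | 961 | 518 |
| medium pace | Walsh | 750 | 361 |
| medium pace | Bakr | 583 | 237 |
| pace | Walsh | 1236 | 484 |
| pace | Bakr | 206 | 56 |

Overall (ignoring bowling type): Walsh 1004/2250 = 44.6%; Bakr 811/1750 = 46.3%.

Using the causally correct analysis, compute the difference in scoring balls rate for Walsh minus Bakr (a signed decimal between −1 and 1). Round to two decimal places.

+0.09

Nothing the player does changes bowling type; the imbalance is an allocation artefact. With bowling type also predicting the outcome, the pooled figure is confounded, and the within-stratum comparison is the causal one.
Adjusting over the population distribution of bowling type: 0.306·(0.602−0.539) + 0.333·(0.481−0.407) + 0.360·(0.392−0.272) = +0.087.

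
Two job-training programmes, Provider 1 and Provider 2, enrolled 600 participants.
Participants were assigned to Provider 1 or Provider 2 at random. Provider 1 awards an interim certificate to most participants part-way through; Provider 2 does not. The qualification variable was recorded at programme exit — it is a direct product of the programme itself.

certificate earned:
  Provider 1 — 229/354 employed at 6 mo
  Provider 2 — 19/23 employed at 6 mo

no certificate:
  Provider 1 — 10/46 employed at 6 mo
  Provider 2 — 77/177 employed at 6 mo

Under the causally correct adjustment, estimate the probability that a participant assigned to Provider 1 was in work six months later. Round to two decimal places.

Provider 2 is higher inside every qualification attained during the programme stratum but Provider 1 is higher in aggregate. Whether to stratify depends on how qualification attained during the programme relates to the programme.
The distribution of qualification attained during the programme is itself part of what the programme does — it is an intermediate outcome. Holding it fixed would remove that part of the effect; the total effect is the pooled difference.
So P(outcome | do(Provider 1)) is just the pooled rate for Provider 1: 239/400 = 0.598.

0.60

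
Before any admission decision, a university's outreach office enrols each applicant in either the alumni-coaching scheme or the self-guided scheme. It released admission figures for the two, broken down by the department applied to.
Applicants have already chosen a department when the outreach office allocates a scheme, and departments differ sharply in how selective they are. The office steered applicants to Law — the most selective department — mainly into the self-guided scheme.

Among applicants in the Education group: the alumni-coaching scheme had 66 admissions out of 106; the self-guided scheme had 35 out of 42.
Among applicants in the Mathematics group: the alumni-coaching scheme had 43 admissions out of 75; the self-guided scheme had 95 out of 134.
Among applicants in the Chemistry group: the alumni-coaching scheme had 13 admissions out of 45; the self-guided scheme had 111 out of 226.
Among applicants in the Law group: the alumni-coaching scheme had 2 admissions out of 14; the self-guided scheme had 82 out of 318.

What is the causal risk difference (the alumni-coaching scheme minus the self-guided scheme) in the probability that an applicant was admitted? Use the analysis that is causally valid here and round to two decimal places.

-0.16

Department differs across outreach schemes for reasons unrelated to any effect of the outreach scheme itself, and it separately predicts the outcome — a classic confounder. We must compare within department levels.
Adjusting over the population distribution of department: 0.154·(0.623−0.833) + 0.218·(0.573−0.709) + 0.282·(0.289−0.491) + 0.346·(0.143−0.258) = -0.159.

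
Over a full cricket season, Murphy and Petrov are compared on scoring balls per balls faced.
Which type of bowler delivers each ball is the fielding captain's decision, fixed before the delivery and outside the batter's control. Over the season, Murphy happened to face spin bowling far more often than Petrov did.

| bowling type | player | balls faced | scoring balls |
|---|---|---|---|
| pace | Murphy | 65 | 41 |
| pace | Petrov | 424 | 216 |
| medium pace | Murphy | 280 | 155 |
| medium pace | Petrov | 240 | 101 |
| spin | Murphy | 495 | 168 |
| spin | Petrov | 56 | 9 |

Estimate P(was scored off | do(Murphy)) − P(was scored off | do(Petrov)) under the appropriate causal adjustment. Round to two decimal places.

+0.15

Nothing the player does changes bowling type; the imbalance is an allocation artefact. With bowling type also predicting the outcome, the pooled figure is confounded, and the within-stratum comparison is the causal one.
Adjusting over the population distribution of bowling type: 0.313·(0.631−0.509) + 0.333·(0.554−0.421) + 0.353·(0.339−0.161) = +0.145.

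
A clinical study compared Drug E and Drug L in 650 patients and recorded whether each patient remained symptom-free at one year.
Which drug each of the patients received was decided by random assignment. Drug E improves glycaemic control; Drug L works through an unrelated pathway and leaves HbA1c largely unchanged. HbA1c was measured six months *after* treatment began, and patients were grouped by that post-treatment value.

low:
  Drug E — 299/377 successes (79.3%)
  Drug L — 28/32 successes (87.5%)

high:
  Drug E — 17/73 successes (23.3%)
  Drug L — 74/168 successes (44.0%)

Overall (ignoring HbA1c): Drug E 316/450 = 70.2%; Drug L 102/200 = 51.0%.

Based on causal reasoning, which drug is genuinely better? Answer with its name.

Within every HbA1c level Drug L has the higher rate, yet pooled Drug E does — Simpson's reversal.
Because the drug influences HbA1c, HbA1c is a post-treatment mediator, not a confounder. Stratifying on it would bias the estimate; the causal effect is the crude pooled difference.
Pooled: Drug E 70.2% vs Drug L 51.0%; Drug E is higher overall.

Drug E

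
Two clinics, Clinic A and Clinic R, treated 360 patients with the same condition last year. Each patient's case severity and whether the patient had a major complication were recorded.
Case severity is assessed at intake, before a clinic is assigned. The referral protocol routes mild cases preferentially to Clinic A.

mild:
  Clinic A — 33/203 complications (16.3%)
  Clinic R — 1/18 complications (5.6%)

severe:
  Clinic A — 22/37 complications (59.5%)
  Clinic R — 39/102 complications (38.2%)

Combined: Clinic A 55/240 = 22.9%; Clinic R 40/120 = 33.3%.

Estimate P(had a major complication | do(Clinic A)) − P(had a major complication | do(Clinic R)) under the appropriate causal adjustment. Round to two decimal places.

The case severity-specific comparison favours Clinic R throughout, but the pooled figures favour Clinic A. The question is whether to condition on case severity.
Case severity is set before the clinic has any effect — it is not caused by the clinic — and it independently drives the outcome. That makes it a confounder, so the causal comparison is within case severity levels.
Adjusting over the population distribution of case severity: 0.614·(0.163−0.056) + 0.386·(0.595−0.382) = +0.148.

+0.15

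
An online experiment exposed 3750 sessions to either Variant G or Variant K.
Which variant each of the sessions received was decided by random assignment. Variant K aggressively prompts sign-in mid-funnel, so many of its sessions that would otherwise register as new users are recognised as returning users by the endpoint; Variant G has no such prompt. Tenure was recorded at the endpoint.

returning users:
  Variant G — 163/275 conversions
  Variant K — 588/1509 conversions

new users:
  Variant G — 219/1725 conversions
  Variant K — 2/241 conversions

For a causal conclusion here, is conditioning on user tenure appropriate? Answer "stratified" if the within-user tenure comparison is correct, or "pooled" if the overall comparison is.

Because the variant influences user tenure, user tenure is a post-treatment mediator, not a confounder. Stratifying on it would bias the estimate; the causal effect is the crude pooled difference.
Pooled: Variant G 19.1% vs Variant K 33.7%; Variant K is higher overall.

pooled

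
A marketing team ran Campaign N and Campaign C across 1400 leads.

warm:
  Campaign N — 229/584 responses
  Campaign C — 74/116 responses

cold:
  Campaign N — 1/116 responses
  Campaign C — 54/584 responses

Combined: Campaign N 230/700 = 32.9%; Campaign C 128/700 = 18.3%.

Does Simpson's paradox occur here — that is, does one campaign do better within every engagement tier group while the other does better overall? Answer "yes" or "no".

Within each engagement tier level (warm 39.2% vs 63.8%; cold 0.9% vs 9.2%), Campaign C has the higher rate every time. Pooled: 32.9% vs 18.3% — Campaign N has the higher rate overall. The two comparisons disagree.

yes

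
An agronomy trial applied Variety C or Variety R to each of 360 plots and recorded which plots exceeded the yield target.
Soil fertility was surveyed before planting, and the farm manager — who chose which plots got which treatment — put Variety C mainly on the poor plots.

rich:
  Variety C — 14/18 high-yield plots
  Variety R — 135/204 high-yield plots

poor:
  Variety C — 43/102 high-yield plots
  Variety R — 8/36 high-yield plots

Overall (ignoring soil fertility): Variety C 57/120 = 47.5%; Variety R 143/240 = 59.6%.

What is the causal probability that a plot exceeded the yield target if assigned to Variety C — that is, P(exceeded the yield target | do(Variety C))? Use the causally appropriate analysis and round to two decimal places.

The stratified and pooled comparisons disagree (Variety C wins within each soil fertility; Variety R wins overall), so the answer turns on the causal role of soil fertility.
Soil fertility differs across varietys for reasons unrelated to any effect of the variety itself, and it separately predicts the outcome — a classic confounder. We must compare within soil fertility levels.
Standardising Variety C to the population soil fertility mix: 0.617·14/18 + 0.383·43/102 = 0.641.

0.64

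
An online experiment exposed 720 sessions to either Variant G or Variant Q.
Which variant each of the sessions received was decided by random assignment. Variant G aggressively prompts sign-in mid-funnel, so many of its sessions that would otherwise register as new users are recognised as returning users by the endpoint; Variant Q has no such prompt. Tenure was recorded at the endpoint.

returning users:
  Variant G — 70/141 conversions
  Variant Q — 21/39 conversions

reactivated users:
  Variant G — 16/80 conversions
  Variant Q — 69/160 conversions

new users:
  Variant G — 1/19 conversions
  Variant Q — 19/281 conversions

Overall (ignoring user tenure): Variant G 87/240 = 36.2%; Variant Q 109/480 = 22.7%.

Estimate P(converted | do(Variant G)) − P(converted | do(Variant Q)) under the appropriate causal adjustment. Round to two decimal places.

+0.14

The stratified and pooled comparisons disagree (Variant Q wins within each user tenure; Variant G wins overall), so the answer turns on the causal role of user tenure.
User tenure is recorded after the variant and is itself shifted by it — it sits on the causal path from variant to outcome. Conditioning on a mediator would strip out part of the effect we want; the pooled comparison gives the total causal effect.
The causal difference is the pooled difference: 0.362 − 0.227 = +0.135.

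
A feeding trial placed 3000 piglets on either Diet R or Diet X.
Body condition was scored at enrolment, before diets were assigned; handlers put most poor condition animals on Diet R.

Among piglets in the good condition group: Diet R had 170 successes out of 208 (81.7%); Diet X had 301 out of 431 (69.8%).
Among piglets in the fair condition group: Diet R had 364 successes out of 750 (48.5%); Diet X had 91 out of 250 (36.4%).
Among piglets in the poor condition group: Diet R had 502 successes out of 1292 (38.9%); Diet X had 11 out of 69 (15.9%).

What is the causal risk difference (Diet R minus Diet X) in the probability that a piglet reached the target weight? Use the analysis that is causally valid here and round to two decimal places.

Starting body condition differs across diets for reasons unrelated to any effect of the diet itself, and it separately predicts the outcome — a classic confounder. We must compare within starting body condition levels.
Adjusting over the population distribution of starting body condition: 0.213·(0.817−0.698) + 0.333·(0.485−0.364) + 0.454·(0.389−0.159) = +0.170.

+0.17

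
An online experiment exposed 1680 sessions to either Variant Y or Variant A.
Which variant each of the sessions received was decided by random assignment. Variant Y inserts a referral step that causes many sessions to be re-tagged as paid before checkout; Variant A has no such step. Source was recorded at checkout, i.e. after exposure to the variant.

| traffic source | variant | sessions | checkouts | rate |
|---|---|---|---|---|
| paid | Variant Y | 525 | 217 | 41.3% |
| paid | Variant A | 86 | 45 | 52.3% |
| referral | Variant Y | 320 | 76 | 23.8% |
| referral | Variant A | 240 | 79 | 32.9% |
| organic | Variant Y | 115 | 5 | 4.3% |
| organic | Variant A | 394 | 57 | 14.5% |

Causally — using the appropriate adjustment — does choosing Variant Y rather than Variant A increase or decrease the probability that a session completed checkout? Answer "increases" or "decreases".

increases

The stratified and pooled comparisons disagree (Variant A wins within each traffic source; Variant Y wins overall), so the answer turns on the causal role of traffic source.
Traffic source here is a post-treatment variable shaped by the variant; conditioning on it would introduce bias rather than remove it. The overall comparison is the causal one.
Pooled: Variant Y 31.0% vs Variant A 25.1%; Variant Y is higher overall.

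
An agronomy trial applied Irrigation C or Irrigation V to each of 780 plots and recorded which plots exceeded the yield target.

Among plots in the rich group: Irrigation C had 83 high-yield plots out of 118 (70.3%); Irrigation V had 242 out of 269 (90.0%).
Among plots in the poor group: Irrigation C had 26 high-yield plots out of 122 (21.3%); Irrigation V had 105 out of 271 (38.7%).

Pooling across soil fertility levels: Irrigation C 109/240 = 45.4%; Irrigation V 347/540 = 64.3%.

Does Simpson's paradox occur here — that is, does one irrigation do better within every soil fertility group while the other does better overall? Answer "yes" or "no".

Within each soil fertility level (rich 70.3% vs 90.0%; poor 21.3% vs 38.7%), Irrigation V has the higher rate every time. Pooled: 45.4% vs 64.3% — Irrigation V has the higher rate overall. They agree.

no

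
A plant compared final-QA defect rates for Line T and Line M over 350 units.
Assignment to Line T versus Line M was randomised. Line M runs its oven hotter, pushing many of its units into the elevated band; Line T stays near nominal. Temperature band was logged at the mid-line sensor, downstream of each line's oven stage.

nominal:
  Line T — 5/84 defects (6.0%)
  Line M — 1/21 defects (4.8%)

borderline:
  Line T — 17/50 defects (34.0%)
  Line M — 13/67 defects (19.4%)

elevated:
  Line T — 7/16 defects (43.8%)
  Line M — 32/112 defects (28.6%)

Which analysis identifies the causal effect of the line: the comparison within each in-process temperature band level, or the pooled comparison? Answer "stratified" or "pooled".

In-process temperature band here is a post-treatment variable shaped by the line; conditioning on it would introduce bias rather than remove it. The overall comparison is the causal one.
Pooled: Line T 19.3% vs Line M 23.0%; Line T is lower overall.

pooled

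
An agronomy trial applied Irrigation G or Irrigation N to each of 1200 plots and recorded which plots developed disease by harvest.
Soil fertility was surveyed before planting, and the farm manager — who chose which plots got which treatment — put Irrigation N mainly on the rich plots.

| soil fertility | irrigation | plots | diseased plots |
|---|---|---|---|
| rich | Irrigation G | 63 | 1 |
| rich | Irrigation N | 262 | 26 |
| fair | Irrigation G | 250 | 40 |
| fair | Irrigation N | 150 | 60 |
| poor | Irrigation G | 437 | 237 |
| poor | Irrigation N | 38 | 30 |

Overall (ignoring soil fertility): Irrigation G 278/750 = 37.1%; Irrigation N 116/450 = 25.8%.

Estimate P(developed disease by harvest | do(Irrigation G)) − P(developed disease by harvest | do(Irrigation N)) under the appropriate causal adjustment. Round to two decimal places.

-0.20

Irrigation G is lower inside every soil fertility stratum but Irrigation N is lower in aggregate. Whether to stratify depends on how soil fertility relates to the irrigation.
Soil fertility differs across irrigations for reasons unrelated to any effect of the irrigation itself, and it separately predicts the outcome — a classic confounder. We must compare within soil fertility levels.
Adjusting over the population distribution of soil fertility: 0.271·(0.016−0.099) + 0.333·(0.160−0.400) + 0.396·(0.542−0.789) = -0.200.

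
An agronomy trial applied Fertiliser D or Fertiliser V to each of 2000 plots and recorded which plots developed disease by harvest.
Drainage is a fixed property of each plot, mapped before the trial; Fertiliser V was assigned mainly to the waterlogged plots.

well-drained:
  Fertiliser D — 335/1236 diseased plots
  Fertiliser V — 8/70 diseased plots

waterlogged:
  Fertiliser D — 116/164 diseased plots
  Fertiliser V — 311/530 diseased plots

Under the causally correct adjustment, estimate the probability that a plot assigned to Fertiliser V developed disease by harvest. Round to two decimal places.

0.28

The field drainage-specific comparison favours Fertiliser V throughout, but the pooled figures favour Fertiliser D. The question is whether to condition on field drainage.
Nothing the fertiliser does changes field drainage; the imbalance is an allocation artefact. With field drainage also predicting the outcome, the pooled figure is confounded, and the within-stratum comparison is the causal one.
Standardising Fertiliser V to the population field drainage mix: 0.653·8/70 + 0.347·311/530 = 0.278.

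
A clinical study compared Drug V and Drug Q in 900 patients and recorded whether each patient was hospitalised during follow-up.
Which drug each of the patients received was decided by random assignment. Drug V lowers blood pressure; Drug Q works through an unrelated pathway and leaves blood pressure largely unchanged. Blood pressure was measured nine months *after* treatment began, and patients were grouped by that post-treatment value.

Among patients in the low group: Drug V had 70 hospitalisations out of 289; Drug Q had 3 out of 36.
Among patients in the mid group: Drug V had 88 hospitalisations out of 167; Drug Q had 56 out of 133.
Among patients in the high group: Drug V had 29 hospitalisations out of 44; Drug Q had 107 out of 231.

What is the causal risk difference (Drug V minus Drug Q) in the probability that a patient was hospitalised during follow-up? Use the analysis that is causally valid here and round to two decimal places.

-0.04

Stratifying would compare drugs among patients the drugs themselves sorted into blood pressure groups — a form of selection on an intermediate. The unconditioned pooled rates give the total causal effect.
The causal difference is the pooled difference: 0.374 − 0.415 = -0.041.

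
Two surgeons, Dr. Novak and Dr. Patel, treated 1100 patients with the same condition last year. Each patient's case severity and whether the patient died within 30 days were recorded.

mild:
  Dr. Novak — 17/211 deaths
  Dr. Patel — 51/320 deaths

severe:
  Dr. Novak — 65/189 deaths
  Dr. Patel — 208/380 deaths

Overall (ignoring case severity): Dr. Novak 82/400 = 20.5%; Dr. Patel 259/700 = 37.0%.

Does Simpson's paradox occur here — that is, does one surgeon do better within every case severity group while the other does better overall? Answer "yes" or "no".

no

Within each case severity level (mild 8.1% vs 15.9%; severe 34.4% vs 54.7%), Dr. Novak has the lower rate every time. Pooled: 20.5% vs 37.0% — Dr. Novak has the lower rate overall. They agree.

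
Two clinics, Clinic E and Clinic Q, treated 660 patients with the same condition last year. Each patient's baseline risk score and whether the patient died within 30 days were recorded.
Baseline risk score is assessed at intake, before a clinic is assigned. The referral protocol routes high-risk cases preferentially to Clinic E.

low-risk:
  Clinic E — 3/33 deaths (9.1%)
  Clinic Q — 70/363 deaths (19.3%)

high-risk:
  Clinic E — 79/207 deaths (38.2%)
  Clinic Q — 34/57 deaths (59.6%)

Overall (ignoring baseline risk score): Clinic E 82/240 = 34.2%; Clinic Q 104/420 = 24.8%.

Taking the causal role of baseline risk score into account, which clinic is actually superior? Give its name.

Clinic E

Nothing the clinic does changes baseline risk score; the imbalance is an allocation artefact. With baseline risk score also predicting the outcome, the pooled figure is confounded, and the within-stratum comparison is the causal one.
Within each level — low-risk: 9.1% vs 19.3%; high-risk: 38.2% vs 59.6% — Clinic E is lower every time.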